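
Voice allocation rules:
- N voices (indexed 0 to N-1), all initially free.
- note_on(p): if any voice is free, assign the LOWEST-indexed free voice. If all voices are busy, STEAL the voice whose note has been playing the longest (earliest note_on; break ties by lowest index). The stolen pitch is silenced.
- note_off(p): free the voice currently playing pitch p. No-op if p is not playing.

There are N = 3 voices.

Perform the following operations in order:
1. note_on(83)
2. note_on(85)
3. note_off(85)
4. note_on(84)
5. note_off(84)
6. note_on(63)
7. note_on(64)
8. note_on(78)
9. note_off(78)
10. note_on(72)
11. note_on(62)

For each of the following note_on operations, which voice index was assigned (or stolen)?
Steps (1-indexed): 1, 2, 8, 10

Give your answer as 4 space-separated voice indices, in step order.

Answer: 0 1 0 0

Derivation:
Op 1: note_on(83): voice 0 is free -> assigned | voices=[83 - -]
Op 2: note_on(85): voice 1 is free -> assigned | voices=[83 85 -]
Op 3: note_off(85): free voice 1 | voices=[83 - -]
Op 4: note_on(84): voice 1 is free -> assigned | voices=[83 84 -]
Op 5: note_off(84): free voice 1 | voices=[83 - -]
Op 6: note_on(63): voice 1 is free -> assigned | voices=[83 63 -]
Op 7: note_on(64): voice 2 is free -> assigned | voices=[83 63 64]
Op 8: note_on(78): all voices busy, STEAL voice 0 (pitch 83, oldest) -> assign | voices=[78 63 64]
Op 9: note_off(78): free voice 0 | voices=[- 63 64]
Op 10: note_on(72): voice 0 is free -> assigned | voices=[72 63 64]
Op 11: note_on(62): all voices busy, STEAL voice 1 (pitch 63, oldest) -> assign | voices=[72 62 64]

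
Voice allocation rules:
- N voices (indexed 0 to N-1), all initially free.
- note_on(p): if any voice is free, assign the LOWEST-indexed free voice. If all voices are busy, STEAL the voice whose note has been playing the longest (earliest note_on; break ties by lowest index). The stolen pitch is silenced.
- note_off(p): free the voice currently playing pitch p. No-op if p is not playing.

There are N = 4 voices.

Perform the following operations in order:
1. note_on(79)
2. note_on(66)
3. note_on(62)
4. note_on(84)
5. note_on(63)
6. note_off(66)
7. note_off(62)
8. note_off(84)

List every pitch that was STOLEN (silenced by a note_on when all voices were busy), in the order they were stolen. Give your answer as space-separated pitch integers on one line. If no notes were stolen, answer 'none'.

Op 1: note_on(79): voice 0 is free -> assigned | voices=[79 - - -]
Op 2: note_on(66): voice 1 is free -> assigned | voices=[79 66 - -]
Op 3: note_on(62): voice 2 is free -> assigned | voices=[79 66 62 -]
Op 4: note_on(84): voice 3 is free -> assigned | voices=[79 66 62 84]
Op 5: note_on(63): all voices busy, STEAL voice 0 (pitch 79, oldest) -> assign | voices=[63 66 62 84]
Op 6: note_off(66): free voice 1 | voices=[63 - 62 84]
Op 7: note_off(62): free voice 2 | voices=[63 - - 84]
Op 8: note_off(84): free voice 3 | voices=[63 - - -]

Answer: 79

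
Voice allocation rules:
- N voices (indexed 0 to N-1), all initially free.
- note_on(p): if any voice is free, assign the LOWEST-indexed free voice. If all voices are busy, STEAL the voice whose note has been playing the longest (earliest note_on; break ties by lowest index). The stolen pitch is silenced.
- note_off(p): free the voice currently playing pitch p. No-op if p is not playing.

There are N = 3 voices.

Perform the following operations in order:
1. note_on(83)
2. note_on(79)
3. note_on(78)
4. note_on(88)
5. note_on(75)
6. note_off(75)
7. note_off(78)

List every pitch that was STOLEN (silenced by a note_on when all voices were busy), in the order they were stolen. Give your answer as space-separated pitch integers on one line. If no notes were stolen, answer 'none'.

Answer: 83 79

Derivation:
Op 1: note_on(83): voice 0 is free -> assigned | voices=[83 - -]
Op 2: note_on(79): voice 1 is free -> assigned | voices=[83 79 -]
Op 3: note_on(78): voice 2 is free -> assigned | voices=[83 79 78]
Op 4: note_on(88): all voices busy, STEAL voice 0 (pitch 83, oldest) -> assign | voices=[88 79 78]
Op 5: note_on(75): all voices busy, STEAL voice 1 (pitch 79, oldest) -> assign | voices=[88 75 78]
Op 6: note_off(75): free voice 1 | voices=[88 - 78]
Op 7: note_off(78): free voice 2 | voices=[88 - -]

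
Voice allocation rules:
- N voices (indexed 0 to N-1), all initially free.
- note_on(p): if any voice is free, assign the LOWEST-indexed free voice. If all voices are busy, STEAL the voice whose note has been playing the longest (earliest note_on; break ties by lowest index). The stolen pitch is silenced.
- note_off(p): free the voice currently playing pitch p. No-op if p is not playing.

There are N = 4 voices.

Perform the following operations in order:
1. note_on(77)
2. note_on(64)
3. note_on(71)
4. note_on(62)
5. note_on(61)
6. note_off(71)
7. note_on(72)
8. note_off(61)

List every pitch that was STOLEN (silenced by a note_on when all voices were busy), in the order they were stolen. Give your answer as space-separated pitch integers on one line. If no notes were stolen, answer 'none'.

Answer: 77

Derivation:
Op 1: note_on(77): voice 0 is free -> assigned | voices=[77 - - -]
Op 2: note_on(64): voice 1 is free -> assigned | voices=[77 64 - -]
Op 3: note_on(71): voice 2 is free -> assigned | voices=[77 64 71 -]
Op 4: note_on(62): voice 3 is free -> assigned | voices=[77 64 71 62]
Op 5: note_on(61): all voices busy, STEAL voice 0 (pitch 77, oldest) -> assign | voices=[61 64 71 62]
Op 6: note_off(71): free voice 2 | voices=[61 64 - 62]
Op 7: note_on(72): voice 2 is free -> assigned | voices=[61 64 72 62]
Op 8: note_off(61): free voice 0 | voices=[- 64 72 62]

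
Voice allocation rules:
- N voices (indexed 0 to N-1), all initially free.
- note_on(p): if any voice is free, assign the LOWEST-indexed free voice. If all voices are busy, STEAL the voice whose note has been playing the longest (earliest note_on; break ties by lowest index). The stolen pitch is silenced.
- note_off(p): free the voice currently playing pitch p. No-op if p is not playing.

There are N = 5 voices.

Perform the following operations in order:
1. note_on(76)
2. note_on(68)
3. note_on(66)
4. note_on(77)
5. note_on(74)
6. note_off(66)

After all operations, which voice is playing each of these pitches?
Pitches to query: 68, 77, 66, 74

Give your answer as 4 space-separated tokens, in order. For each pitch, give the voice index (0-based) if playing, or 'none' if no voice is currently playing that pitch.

Answer: 1 3 none 4

Derivation:
Op 1: note_on(76): voice 0 is free -> assigned | voices=[76 - - - -]
Op 2: note_on(68): voice 1 is free -> assigned | voices=[76 68 - - -]
Op 3: note_on(66): voice 2 is free -> assigned | voices=[76 68 66 - -]
Op 4: note_on(77): voice 3 is free -> assigned | voices=[76 68 66 77 -]
Op 5: note_on(74): voice 4 is free -> assigned | voices=[76 68 66 77 74]
Op 6: note_off(66): free voice 2 | voices=[76 68 - 77 74]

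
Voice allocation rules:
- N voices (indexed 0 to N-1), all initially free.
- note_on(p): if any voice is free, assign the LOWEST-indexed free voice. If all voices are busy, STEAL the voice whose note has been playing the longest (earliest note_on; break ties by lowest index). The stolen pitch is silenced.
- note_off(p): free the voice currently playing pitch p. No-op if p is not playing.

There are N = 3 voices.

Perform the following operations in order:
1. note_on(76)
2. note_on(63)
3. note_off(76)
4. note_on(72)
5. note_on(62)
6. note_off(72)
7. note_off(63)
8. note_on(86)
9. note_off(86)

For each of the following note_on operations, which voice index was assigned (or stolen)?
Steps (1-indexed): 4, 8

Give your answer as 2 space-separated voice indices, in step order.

Answer: 0 0

Derivation:
Op 1: note_on(76): voice 0 is free -> assigned | voices=[76 - -]
Op 2: note_on(63): voice 1 is free -> assigned | voices=[76 63 -]
Op 3: note_off(76): free voice 0 | voices=[- 63 -]
Op 4: note_on(72): voice 0 is free -> assigned | voices=[72 63 -]
Op 5: note_on(62): voice 2 is free -> assigned | voices=[72 63 62]
Op 6: note_off(72): free voice 0 | voices=[- 63 62]
Op 7: note_off(63): free voice 1 | voices=[- - 62]
Op 8: note_on(86): voice 0 is free -> assigned | voices=[86 - 62]
Op 9: note_off(86): free voice 0 | voices=[- - 62]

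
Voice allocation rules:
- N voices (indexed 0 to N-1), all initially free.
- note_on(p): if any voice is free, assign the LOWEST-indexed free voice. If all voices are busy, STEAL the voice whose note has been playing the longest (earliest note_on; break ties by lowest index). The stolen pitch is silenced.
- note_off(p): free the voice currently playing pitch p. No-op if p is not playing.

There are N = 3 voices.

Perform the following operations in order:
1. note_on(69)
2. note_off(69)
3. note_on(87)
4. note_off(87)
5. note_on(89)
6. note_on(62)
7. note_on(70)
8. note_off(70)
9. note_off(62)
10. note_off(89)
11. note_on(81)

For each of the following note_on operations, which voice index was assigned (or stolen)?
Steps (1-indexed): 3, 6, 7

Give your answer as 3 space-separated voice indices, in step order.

Answer: 0 1 2

Derivation:
Op 1: note_on(69): voice 0 is free -> assigned | voices=[69 - -]
Op 2: note_off(69): free voice 0 | voices=[- - -]
Op 3: note_on(87): voice 0 is free -> assigned | voices=[87 - -]
Op 4: note_off(87): free voice 0 | voices=[- - -]
Op 5: note_on(89): voice 0 is free -> assigned | voices=[89 - -]
Op 6: note_on(62): voice 1 is free -> assigned | voices=[89 62 -]
Op 7: note_on(70): voice 2 is free -> assigned | voices=[89 62 70]
Op 8: note_off(70): free voice 2 | voices=[89 62 -]
Op 9: note_off(62): free voice 1 | voices=[89 - -]
Op 10: note_off(89): free voice 0 | voices=[- - -]
Op 11: note_on(81): voice 0 is free -> assigned | voices=[81 - -]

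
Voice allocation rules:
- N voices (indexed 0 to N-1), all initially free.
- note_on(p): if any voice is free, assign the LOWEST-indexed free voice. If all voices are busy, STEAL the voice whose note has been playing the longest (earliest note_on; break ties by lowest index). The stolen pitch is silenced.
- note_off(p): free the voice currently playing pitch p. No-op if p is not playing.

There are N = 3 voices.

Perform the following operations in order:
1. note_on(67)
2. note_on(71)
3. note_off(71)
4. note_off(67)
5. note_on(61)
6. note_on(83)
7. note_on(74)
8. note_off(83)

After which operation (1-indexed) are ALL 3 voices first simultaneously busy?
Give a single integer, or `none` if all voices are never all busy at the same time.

Op 1: note_on(67): voice 0 is free -> assigned | voices=[67 - -]
Op 2: note_on(71): voice 1 is free -> assigned | voices=[67 71 -]
Op 3: note_off(71): free voice 1 | voices=[67 - -]
Op 4: note_off(67): free voice 0 | voices=[- - -]
Op 5: note_on(61): voice 0 is free -> assigned | voices=[61 - -]
Op 6: note_on(83): voice 1 is free -> assigned | voices=[61 83 -]
Op 7: note_on(74): voice 2 is free -> assigned | voices=[61 83 74]
Op 8: note_off(83): free voice 1 | voices=[61 - 74]

Answer: 7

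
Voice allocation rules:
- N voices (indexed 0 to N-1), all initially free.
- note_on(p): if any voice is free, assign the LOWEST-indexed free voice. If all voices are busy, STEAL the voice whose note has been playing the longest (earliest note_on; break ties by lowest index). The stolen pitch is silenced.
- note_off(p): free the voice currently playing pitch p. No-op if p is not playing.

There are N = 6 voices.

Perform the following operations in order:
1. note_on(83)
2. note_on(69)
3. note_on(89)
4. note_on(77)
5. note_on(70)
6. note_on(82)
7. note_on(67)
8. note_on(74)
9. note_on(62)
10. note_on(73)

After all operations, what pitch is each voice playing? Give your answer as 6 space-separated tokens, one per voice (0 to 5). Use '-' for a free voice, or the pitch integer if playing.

Answer: 67 74 62 73 70 82

Derivation:
Op 1: note_on(83): voice 0 is free -> assigned | voices=[83 - - - - -]
Op 2: note_on(69): voice 1 is free -> assigned | voices=[83 69 - - - -]
Op 3: note_on(89): voice 2 is free -> assigned | voices=[83 69 89 - - -]
Op 4: note_on(77): voice 3 is free -> assigned | voices=[83 69 89 77 - -]
Op 5: note_on(70): voice 4 is free -> assigned | voices=[83 69 89 77 70 -]
Op 6: note_on(82): voice 5 is free -> assigned | voices=[83 69 89 77 70 82]
Op 7: note_on(67): all voices busy, STEAL voice 0 (pitch 83, oldest) -> assign | voices=[67 69 89 77 70 82]
Op 8: note_on(74): all voices busy, STEAL voice 1 (pitch 69, oldest) -> assign | voices=[67 74 89 77 70 82]
Op 9: note_on(62): all voices busy, STEAL voice 2 (pitch 89, oldest) -> assign | voices=[67 74 62 77 70 82]
Op 10: note_on(73): all voices busy, STEAL voice 3 (pitch 77, oldest) -> assign | voices=[67 74 62 73 70 82]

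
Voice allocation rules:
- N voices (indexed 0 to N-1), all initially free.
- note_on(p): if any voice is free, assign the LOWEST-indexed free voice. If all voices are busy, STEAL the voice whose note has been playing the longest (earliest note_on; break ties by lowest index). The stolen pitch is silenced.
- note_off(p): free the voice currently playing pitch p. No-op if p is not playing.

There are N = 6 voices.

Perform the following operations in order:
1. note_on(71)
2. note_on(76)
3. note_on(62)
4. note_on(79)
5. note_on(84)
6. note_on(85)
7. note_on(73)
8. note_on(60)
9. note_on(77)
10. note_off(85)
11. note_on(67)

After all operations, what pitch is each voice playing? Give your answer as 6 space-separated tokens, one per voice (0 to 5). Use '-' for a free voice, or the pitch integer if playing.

Op 1: note_on(71): voice 0 is free -> assigned | voices=[71 - - - - -]
Op 2: note_on(76): voice 1 is free -> assigned | voices=[71 76 - - - -]
Op 3: note_on(62): voice 2 is free -> assigned | voices=[71 76 62 - - -]
Op 4: note_on(79): voice 3 is free -> assigned | voices=[71 76 62 79 - -]
Op 5: note_on(84): voice 4 is free -> assigned | voices=[71 76 62 79 84 -]
Op 6: note_on(85): voice 5 is free -> assigned | voices=[71 76 62 79 84 85]
Op 7: note_on(73): all voices busy, STEAL voice 0 (pitch 71, oldest) -> assign | voices=[73 76 62 79 84 85]
Op 8: note_on(60): all voices busy, STEAL voice 1 (pitch 76, oldest) -> assign | voices=[73 60 62 79 84 85]
Op 9: note_on(77): all voices busy, STEAL voice 2 (pitch 62, oldest) -> assign | voices=[73 60 77 79 84 85]
Op 10: note_off(85): free voice 5 | voices=[73 60 77 79 84 -]
Op 11: note_on(67): voice 5 is free -> assigned | voices=[73 60 77 79 84 67]

Answer: 73 60 77 79 84 67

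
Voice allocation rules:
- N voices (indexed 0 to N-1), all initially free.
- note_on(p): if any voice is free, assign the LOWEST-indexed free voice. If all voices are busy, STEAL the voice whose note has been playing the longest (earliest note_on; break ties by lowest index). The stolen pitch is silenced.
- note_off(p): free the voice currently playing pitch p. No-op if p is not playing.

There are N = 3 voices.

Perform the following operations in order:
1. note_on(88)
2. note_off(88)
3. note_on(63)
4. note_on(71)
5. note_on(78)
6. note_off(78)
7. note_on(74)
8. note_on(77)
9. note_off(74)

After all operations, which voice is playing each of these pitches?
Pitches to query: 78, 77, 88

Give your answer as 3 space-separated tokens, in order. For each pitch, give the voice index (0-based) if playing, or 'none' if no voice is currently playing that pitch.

Answer: none 0 none

Derivation:
Op 1: note_on(88): voice 0 is free -> assigned | voices=[88 - -]
Op 2: note_off(88): free voice 0 | voices=[- - -]
Op 3: note_on(63): voice 0 is free -> assigned | voices=[63 - -]
Op 4: note_on(71): voice 1 is free -> assigned | voices=[63 71 -]
Op 5: note_on(78): voice 2 is free -> assigned | voices=[63 71 78]
Op 6: note_off(78): free voice 2 | voices=[63 71 -]
Op 7: note_on(74): voice 2 is free -> assigned | voices=[63 71 74]
Op 8: note_on(77): all voices busy, STEAL voice 0 (pitch 63, oldest) -> assign | voices=[77 71 74]
Op 9: note_off(74): free voice 2 | voices=[77 71 -]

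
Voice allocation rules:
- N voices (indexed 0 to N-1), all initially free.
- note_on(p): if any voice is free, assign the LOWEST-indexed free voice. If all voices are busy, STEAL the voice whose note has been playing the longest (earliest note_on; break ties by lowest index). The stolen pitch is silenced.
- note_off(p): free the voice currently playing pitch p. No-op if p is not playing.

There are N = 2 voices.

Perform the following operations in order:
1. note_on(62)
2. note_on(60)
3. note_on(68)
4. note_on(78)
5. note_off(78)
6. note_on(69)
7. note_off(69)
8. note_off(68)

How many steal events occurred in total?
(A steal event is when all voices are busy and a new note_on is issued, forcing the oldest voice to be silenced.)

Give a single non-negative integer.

Op 1: note_on(62): voice 0 is free -> assigned | voices=[62 -]
Op 2: note_on(60): voice 1 is free -> assigned | voices=[62 60]
Op 3: note_on(68): all voices busy, STEAL voice 0 (pitch 62, oldest) -> assign | voices=[68 60]
Op 4: note_on(78): all voices busy, STEAL voice 1 (pitch 60, oldest) -> assign | voices=[68 78]
Op 5: note_off(78): free voice 1 | voices=[68 -]
Op 6: note_on(69): voice 1 is free -> assigned | voices=[68 69]
Op 7: note_off(69): free voice 1 | voices=[68 -]
Op 8: note_off(68): free voice 0 | voices=[- -]

Answer: 2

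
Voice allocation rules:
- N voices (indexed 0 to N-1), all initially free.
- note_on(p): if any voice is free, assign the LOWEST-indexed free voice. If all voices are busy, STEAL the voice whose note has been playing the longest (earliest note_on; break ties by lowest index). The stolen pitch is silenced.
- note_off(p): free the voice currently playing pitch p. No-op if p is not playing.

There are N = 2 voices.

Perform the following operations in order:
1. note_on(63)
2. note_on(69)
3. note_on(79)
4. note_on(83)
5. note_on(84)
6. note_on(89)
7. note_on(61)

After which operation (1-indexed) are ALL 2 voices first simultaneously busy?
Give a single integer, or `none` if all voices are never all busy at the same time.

Answer: 2

Derivation:
Op 1: note_on(63): voice 0 is free -> assigned | voices=[63 -]
Op 2: note_on(69): voice 1 is free -> assigned | voices=[63 69]
Op 3: note_on(79): all voices busy, STEAL voice 0 (pitch 63, oldest) -> assign | voices=[79 69]
Op 4: note_on(83): all voices busy, STEAL voice 1 (pitch 69, oldest) -> assign | voices=[79 83]
Op 5: note_on(84): all voices busy, STEAL voice 0 (pitch 79, oldest) -> assign | voices=[84 83]
Op 6: note_on(89): all voices busy, STEAL voice 1 (pitch 83, oldest) -> assign | voices=[84 89]
Op 7: note_on(61): all voices busy, STEAL voice 0 (pitch 84, oldest) -> assign | voices=[61 89]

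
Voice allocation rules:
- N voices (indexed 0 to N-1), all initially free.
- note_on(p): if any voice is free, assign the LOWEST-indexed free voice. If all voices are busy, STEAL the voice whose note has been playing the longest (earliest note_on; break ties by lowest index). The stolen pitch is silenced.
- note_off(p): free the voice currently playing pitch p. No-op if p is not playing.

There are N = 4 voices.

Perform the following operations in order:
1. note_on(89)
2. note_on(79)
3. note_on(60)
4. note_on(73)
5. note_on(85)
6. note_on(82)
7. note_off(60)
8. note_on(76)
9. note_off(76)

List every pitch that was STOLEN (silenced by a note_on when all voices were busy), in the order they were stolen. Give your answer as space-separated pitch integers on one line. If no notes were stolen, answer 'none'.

Answer: 89 79

Derivation:
Op 1: note_on(89): voice 0 is free -> assigned | voices=[89 - - -]
Op 2: note_on(79): voice 1 is free -> assigned | voices=[89 79 - -]
Op 3: note_on(60): voice 2 is free -> assigned | voices=[89 79 60 -]
Op 4: note_on(73): voice 3 is free -> assigned | voices=[89 79 60 73]
Op 5: note_on(85): all voices busy, STEAL voice 0 (pitch 89, oldest) -> assign | voices=[85 79 60 73]
Op 6: note_on(82): all voices busy, STEAL voice 1 (pitch 79, oldest) -> assign | voices=[85 82 60 73]
Op 7: note_off(60): free voice 2 | voices=[85 82 - 73]
Op 8: note_on(76): voice 2 is free -> assigned | voices=[85 82 76 73]
Op 9: note_off(76): free voice 2 | voices=[85 82 - 73]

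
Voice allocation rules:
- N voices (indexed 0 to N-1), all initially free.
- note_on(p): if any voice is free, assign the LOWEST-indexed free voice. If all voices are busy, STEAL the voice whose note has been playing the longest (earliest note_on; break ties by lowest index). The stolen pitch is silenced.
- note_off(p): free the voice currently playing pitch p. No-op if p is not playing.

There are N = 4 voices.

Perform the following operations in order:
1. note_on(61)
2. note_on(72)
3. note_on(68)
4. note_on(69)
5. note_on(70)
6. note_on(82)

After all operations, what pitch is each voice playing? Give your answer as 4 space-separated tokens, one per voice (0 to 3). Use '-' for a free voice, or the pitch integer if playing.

Op 1: note_on(61): voice 0 is free -> assigned | voices=[61 - - -]
Op 2: note_on(72): voice 1 is free -> assigned | voices=[61 72 - -]
Op 3: note_on(68): voice 2 is free -> assigned | voices=[61 72 68 -]
Op 4: note_on(69): voice 3 is free -> assigned | voices=[61 72 68 69]
Op 5: note_on(70): all voices busy, STEAL voice 0 (pitch 61, oldest) -> assign | voices=[70 72 68 69]
Op 6: note_on(82): all voices busy, STEAL voice 1 (pitch 72, oldest) -> assign | voices=[70 82 68 69]

Answer: 70 82 68 69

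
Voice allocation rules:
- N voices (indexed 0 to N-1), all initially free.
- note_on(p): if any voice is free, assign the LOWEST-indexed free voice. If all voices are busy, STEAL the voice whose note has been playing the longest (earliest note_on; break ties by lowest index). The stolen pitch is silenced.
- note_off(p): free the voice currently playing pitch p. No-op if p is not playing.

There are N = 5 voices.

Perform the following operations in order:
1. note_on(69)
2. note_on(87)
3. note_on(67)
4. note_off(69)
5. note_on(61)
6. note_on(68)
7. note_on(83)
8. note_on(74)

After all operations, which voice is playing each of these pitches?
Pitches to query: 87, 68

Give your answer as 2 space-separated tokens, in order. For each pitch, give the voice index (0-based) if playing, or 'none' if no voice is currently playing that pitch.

Answer: none 3

Derivation:
Op 1: note_on(69): voice 0 is free -> assigned | voices=[69 - - - -]
Op 2: note_on(87): voice 1 is free -> assigned | voices=[69 87 - - -]
Op 3: note_on(67): voice 2 is free -> assigned | voices=[69 87 67 - -]
Op 4: note_off(69): free voice 0 | voices=[- 87 67 - -]
Op 5: note_on(61): voice 0 is free -> assigned | voices=[61 87 67 - -]
Op 6: note_on(68): voice 3 is free -> assigned | voices=[61 87 67 68 -]
Op 7: note_on(83): voice 4 is free -> assigned | voices=[61 87 67 68 83]
Op 8: note_on(74): all voices busy, STEAL voice 1 (pitch 87, oldest) -> assign | voices=[61 74 67 68 83]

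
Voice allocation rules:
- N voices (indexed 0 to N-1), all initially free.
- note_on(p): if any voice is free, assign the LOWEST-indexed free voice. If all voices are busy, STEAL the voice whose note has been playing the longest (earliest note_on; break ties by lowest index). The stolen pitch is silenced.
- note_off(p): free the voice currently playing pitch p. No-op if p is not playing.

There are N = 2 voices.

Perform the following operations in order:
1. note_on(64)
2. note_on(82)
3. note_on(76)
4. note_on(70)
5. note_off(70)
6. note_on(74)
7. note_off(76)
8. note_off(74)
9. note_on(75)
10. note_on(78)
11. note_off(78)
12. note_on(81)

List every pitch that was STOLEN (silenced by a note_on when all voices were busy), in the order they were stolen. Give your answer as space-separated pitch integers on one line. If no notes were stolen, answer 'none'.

Answer: 64 82

Derivation:
Op 1: note_on(64): voice 0 is free -> assigned | voices=[64 -]
Op 2: note_on(82): voice 1 is free -> assigned | voices=[64 82]
Op 3: note_on(76): all voices busy, STEAL voice 0 (pitch 64, oldest) -> assign | voices=[76 82]
Op 4: note_on(70): all voices busy, STEAL voice 1 (pitch 82, oldest) -> assign | voices=[76 70]
Op 5: note_off(70): free voice 1 | voices=[76 -]
Op 6: note_on(74): voice 1 is free -> assigned | voices=[76 74]
Op 7: note_off(76): free voice 0 | voices=[- 74]
Op 8: note_off(74): free voice 1 | voices=[- -]
Op 9: note_on(75): voice 0 is free -> assigned | voices=[75 -]
Op 10: note_on(78): voice 1 is free -> assigned | voices=[75 78]
Op 11: note_off(78): free voice 1 | voices=[75 -]
Op 12: note_on(81): voice 1 is free -> assigned | voices=[75 81]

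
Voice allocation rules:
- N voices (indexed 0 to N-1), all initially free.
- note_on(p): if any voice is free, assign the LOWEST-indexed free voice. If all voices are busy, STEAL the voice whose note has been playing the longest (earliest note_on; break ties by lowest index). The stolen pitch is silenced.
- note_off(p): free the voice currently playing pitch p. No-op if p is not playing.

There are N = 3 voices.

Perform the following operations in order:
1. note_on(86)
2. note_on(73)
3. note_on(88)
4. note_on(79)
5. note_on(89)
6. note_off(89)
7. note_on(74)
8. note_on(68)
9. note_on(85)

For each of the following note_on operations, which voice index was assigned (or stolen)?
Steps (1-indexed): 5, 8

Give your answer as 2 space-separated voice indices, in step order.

Op 1: note_on(86): voice 0 is free -> assigned | voices=[86 - -]
Op 2: note_on(73): voice 1 is free -> assigned | voices=[86 73 -]
Op 3: note_on(88): voice 2 is free -> assigned | voices=[86 73 88]
Op 4: note_on(79): all voices busy, STEAL voice 0 (pitch 86, oldest) -> assign | voices=[79 73 88]
Op 5: note_on(89): all voices busy, STEAL voice 1 (pitch 73, oldest) -> assign | voices=[79 89 88]
Op 6: note_off(89): free voice 1 | voices=[79 - 88]
Op 7: note_on(74): voice 1 is free -> assigned | voices=[79 74 88]
Op 8: note_on(68): all voices busy, STEAL voice 2 (pitch 88, oldest) -> assign | voices=[79 74 68]
Op 9: note_on(85): all voices busy, STEAL voice 0 (pitch 79, oldest) -> assign | voices=[85 74 68]

Answer: 1 2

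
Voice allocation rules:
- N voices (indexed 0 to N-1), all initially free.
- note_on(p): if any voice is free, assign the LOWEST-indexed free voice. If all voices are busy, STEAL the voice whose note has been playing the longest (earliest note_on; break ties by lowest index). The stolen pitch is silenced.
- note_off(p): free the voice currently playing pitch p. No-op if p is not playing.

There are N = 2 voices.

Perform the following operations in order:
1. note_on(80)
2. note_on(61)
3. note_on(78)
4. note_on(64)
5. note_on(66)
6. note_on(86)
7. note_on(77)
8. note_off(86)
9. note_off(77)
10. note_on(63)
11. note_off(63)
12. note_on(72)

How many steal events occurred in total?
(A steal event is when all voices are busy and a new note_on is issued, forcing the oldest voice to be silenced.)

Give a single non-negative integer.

Answer: 5

Derivation:
Op 1: note_on(80): voice 0 is free -> assigned | voices=[80 -]
Op 2: note_on(61): voice 1 is free -> assigned | voices=[80 61]
Op 3: note_on(78): all voices busy, STEAL voice 0 (pitch 80, oldest) -> assign | voices=[78 61]
Op 4: note_on(64): all voices busy, STEAL voice 1 (pitch 61, oldest) -> assign | voices=[78 64]
Op 5: note_on(66): all voices busy, STEAL voice 0 (pitch 78, oldest) -> assign | voices=[66 64]
Op 6: note_on(86): all voices busy, STEAL voice 1 (pitch 64, oldest) -> assign | voices=[66 86]
Op 7: note_on(77): all voices busy, STEAL voice 0 (pitch 66, oldest) -> assign | voices=[77 86]
Op 8: note_off(86): free voice 1 | voices=[77 -]
Op 9: note_off(77): free voice 0 | voices=[- -]
Op 10: note_on(63): voice 0 is free -> assigned | voices=[63 -]
Op 11: note_off(63): free voice 0 | voices=[- -]
Op 12: note_on(72): voice 0 is free -> assigned | voices=[72 -]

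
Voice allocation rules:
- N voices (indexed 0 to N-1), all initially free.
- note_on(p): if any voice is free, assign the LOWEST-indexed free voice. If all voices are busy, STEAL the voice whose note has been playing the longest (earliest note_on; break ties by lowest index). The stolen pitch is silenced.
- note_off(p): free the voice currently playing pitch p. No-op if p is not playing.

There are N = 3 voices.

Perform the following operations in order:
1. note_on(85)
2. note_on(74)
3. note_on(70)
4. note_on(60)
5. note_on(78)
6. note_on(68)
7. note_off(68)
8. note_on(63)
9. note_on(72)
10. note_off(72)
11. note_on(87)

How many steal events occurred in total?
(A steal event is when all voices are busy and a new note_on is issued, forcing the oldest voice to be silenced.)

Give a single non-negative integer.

Answer: 4

Derivation:
Op 1: note_on(85): voice 0 is free -> assigned | voices=[85 - -]
Op 2: note_on(74): voice 1 is free -> assigned | voices=[85 74 -]
Op 3: note_on(70): voice 2 is free -> assigned | voices=[85 74 70]
Op 4: note_on(60): all voices busy, STEAL voice 0 (pitch 85, oldest) -> assign | voices=[60 74 70]
Op 5: note_on(78): all voices busy, STEAL voice 1 (pitch 74, oldest) -> assign | voices=[60 78 70]
Op 6: note_on(68): all voices busy, STEAL voice 2 (pitch 70, oldest) -> assign | voices=[60 78 68]
Op 7: note_off(68): free voice 2 | voices=[60 78 -]
Op 8: note_on(63): voice 2 is free -> assigned | voices=[60 78 63]
Op 9: note_on(72): all voices busy, STEAL voice 0 (pitch 60, oldest) -> assign | voices=[72 78 63]
Op 10: note_off(72): free voice 0 | voices=[- 78 63]
Op 11: note_on(87): voice 0 is free -> assigned | voices=[87 78 63]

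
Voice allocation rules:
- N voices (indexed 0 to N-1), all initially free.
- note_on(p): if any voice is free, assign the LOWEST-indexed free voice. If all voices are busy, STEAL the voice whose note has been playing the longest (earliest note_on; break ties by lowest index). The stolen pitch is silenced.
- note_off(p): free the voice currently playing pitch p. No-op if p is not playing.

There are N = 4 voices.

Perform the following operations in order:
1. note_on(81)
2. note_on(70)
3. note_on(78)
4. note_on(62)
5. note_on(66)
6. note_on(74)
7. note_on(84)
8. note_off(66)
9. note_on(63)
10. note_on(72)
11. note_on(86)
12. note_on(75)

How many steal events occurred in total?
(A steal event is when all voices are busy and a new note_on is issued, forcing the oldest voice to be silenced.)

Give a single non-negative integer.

Answer: 6

Derivation:
Op 1: note_on(81): voice 0 is free -> assigned | voices=[81 - - -]
Op 2: note_on(70): voice 1 is free -> assigned | voices=[81 70 - -]
Op 3: note_on(78): voice 2 is free -> assigned | voices=[81 70 78 -]
Op 4: note_on(62): voice 3 is free -> assigned | voices=[81 70 78 62]
Op 5: note_on(66): all voices busy, STEAL voice 0 (pitch 81, oldest) -> assign | voices=[66 70 78 62]
Op 6: note_on(74): all voices busy, STEAL voice 1 (pitch 70, oldest) -> assign | voices=[66 74 78 62]
Op 7: note_on(84): all voices busy, STEAL voice 2 (pitch 78, oldest) -> assign | voices=[66 74 84 62]
Op 8: note_off(66): free voice 0 | voices=[- 74 84 62]
Op 9: note_on(63): voice 0 is free -> assigned | voices=[63 74 84 62]
Op 10: note_on(72): all voices busy, STEAL voice 3 (pitch 62, oldest) -> assign | voices=[63 74 84 72]
Op 11: note_on(86): all voices busy, STEAL voice 1 (pitch 74, oldest) -> assign | voices=[63 86 84 72]
Op 12: note_on(75): all voices busy, STEAL voice 2 (pitch 84, oldest) -> assign | voices=[63 86 75 72]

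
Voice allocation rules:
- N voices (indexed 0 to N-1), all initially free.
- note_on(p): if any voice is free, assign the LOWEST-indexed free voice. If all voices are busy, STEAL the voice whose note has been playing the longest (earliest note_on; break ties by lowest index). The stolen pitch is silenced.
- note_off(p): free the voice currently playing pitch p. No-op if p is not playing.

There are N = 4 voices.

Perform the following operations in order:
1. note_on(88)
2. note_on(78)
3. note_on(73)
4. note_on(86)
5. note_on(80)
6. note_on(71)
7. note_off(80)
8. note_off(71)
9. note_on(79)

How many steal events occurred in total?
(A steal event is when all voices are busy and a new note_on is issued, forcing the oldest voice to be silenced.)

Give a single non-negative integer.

Answer: 2

Derivation:
Op 1: note_on(88): voice 0 is free -> assigned | voices=[88 - - -]
Op 2: note_on(78): voice 1 is free -> assigned | voices=[88 78 - -]
Op 3: note_on(73): voice 2 is free -> assigned | voices=[88 78 73 -]
Op 4: note_on(86): voice 3 is free -> assigned | voices=[88 78 73 86]
Op 5: note_on(80): all voices busy, STEAL voice 0 (pitch 88, oldest) -> assign | voices=[80 78 73 86]
Op 6: note_on(71): all voices busy, STEAL voice 1 (pitch 78, oldest) -> assign | voices=[80 71 73 86]
Op 7: note_off(80): free voice 0 | voices=[- 71 73 86]
Op 8: note_off(71): free voice 1 | voices=[- - 73 86]
Op 9: note_on(79): voice 0 is free -> assigned | voices=[79 - 73 86]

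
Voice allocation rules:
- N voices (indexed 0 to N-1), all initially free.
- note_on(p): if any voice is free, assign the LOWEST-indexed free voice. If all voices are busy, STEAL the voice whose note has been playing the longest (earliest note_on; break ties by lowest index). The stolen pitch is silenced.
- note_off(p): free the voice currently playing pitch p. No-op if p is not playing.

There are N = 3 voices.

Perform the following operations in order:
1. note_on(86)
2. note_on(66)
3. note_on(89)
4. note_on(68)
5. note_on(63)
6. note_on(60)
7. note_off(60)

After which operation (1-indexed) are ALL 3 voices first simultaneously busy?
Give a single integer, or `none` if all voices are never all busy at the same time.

Answer: 3

Derivation:
Op 1: note_on(86): voice 0 is free -> assigned | voices=[86 - -]
Op 2: note_on(66): voice 1 is free -> assigned | voices=[86 66 -]
Op 3: note_on(89): voice 2 is free -> assigned | voices=[86 66 89]
Op 4: note_on(68): all voices busy, STEAL voice 0 (pitch 86, oldest) -> assign | voices=[68 66 89]
Op 5: note_on(63): all voices busy, STEAL voice 1 (pitch 66, oldest) -> assign | voices=[68 63 89]
Op 6: note_on(60): all voices busy, STEAL voice 2 (pitch 89, oldest) -> assign | voices=[68 63 60]
Op 7: note_off(60): free voice 2 | voices=[68 63 -]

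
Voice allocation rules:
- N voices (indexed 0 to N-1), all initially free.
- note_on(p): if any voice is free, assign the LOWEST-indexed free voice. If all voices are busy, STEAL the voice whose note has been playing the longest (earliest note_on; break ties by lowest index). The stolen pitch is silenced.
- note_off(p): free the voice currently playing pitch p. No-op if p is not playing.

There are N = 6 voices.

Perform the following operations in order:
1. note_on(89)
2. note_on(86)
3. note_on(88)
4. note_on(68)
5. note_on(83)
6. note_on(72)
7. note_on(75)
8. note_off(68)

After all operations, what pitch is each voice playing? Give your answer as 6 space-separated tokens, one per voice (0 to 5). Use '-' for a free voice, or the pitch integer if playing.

Answer: 75 86 88 - 83 72

Derivation:
Op 1: note_on(89): voice 0 is free -> assigned | voices=[89 - - - - -]
Op 2: note_on(86): voice 1 is free -> assigned | voices=[89 86 - - - -]
Op 3: note_on(88): voice 2 is free -> assigned | voices=[89 86 88 - - -]
Op 4: note_on(68): voice 3 is free -> assigned | voices=[89 86 88 68 - -]
Op 5: note_on(83): voice 4 is free -> assigned | voices=[89 86 88 68 83 -]
Op 6: note_on(72): voice 5 is free -> assigned | voices=[89 86 88 68 83 72]
Op 7: note_on(75): all voices busy, STEAL voice 0 (pitch 89, oldest) -> assign | voices=[75 86 88 68 83 72]
Op 8: note_off(68): free voice 3 | voices=[75 86 88 - 83 72]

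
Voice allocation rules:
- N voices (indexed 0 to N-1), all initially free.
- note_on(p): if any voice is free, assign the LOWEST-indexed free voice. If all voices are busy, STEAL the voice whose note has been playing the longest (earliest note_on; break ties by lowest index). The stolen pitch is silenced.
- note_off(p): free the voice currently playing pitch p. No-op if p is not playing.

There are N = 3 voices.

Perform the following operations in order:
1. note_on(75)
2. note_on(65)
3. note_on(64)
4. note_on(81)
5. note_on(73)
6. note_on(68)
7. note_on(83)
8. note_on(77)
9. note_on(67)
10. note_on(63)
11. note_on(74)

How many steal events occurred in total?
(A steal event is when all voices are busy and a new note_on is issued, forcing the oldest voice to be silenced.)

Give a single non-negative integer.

Answer: 8

Derivation:
Op 1: note_on(75): voice 0 is free -> assigned | voices=[75 - -]
Op 2: note_on(65): voice 1 is free -> assigned | voices=[75 65 -]
Op 3: note_on(64): voice 2 is free -> assigned | voices=[75 65 64]
Op 4: note_on(81): all voices busy, STEAL voice 0 (pitch 75, oldest) -> assign | voices=[81 65 64]
Op 5: note_on(73): all voices busy, STEAL voice 1 (pitch 65, oldest) -> assign | voices=[81 73 64]
Op 6: note_on(68): all voices busy, STEAL voice 2 (pitch 64, oldest) -> assign | voices=[81 73 68]
Op 7: note_on(83): all voices busy, STEAL voice 0 (pitch 81, oldest) -> assign | voices=[83 73 68]
Op 8: note_on(77): all voices busy, STEAL voice 1 (pitch 73, oldest) -> assign | voices=[83 77 68]
Op 9: note_on(67): all voices busy, STEAL voice 2 (pitch 68, oldest) -> assign | voices=[83 77 67]
Op 10: note_on(63): all voices busy, STEAL voice 0 (pitch 83, oldest) -> assign | voices=[63 77 67]
Op 11: note_on(74): all voices busy, STEAL voice 1 (pitch 77, oldest) -> assign | voices=[63 74 67]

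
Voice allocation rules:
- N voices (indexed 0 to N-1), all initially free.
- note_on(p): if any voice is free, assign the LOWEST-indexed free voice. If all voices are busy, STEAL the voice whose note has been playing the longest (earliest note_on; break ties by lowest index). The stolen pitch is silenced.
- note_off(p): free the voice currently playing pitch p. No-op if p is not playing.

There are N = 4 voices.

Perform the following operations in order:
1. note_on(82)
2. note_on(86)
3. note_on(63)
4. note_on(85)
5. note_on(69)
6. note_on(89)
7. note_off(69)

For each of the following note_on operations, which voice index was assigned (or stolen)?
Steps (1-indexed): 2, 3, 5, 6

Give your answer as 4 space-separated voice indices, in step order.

Answer: 1 2 0 1

Derivation:
Op 1: note_on(82): voice 0 is free -> assigned | voices=[82 - - -]
Op 2: note_on(86): voice 1 is free -> assigned | voices=[82 86 - -]
Op 3: note_on(63): voice 2 is free -> assigned | voices=[82 86 63 -]
Op 4: note_on(85): voice 3 is free -> assigned | voices=[82 86 63 85]
Op 5: note_on(69): all voices busy, STEAL voice 0 (pitch 82, oldest) -> assign | voices=[69 86 63 85]
Op 6: note_on(89): all voices busy, STEAL voice 1 (pitch 86, oldest) -> assign | voices=[69 89 63 85]
Op 7: note_off(69): free voice 0 | voices=[- 89 63 85]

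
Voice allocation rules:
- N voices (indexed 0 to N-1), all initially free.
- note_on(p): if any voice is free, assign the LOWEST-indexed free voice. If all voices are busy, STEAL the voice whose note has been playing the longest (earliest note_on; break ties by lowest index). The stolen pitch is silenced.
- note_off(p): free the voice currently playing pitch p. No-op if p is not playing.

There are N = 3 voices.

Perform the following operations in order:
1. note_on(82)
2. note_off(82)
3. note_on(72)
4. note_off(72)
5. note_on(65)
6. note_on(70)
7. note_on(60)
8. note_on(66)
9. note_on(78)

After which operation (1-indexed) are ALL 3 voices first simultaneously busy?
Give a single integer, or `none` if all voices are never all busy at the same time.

Op 1: note_on(82): voice 0 is free -> assigned | voices=[82 - -]
Op 2: note_off(82): free voice 0 | voices=[- - -]
Op 3: note_on(72): voice 0 is free -> assigned | voices=[72 - -]
Op 4: note_off(72): free voice 0 | voices=[- - -]
Op 5: note_on(65): voice 0 is free -> assigned | voices=[65 - -]
Op 6: note_on(70): voice 1 is free -> assigned | voices=[65 70 -]
Op 7: note_on(60): voice 2 is free -> assigned | voices=[65 70 60]
Op 8: note_on(66): all voices busy, STEAL voice 0 (pitch 65, oldest) -> assign | voices=[66 70 60]
Op 9: note_on(78): all voices busy, STEAL voice 1 (pitch 70, oldest) -> assign | voices=[66 78 60]

Answer: 7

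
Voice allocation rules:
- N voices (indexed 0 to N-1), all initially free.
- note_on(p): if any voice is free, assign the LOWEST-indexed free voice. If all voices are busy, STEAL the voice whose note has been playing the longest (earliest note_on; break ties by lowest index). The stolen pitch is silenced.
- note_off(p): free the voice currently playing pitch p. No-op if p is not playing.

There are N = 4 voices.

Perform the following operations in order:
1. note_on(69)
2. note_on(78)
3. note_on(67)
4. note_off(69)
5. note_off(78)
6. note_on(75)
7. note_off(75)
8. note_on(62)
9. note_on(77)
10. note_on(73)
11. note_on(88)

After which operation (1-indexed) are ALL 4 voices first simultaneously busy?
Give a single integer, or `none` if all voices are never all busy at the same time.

Answer: 10

Derivation:
Op 1: note_on(69): voice 0 is free -> assigned | voices=[69 - - -]
Op 2: note_on(78): voice 1 is free -> assigned | voices=[69 78 - -]
Op 3: note_on(67): voice 2 is free -> assigned | voices=[69 78 67 -]
Op 4: note_off(69): free voice 0 | voices=[- 78 67 -]
Op 5: note_off(78): free voice 1 | voices=[- - 67 -]
Op 6: note_on(75): voice 0 is free -> assigned | voices=[75 - 67 -]
Op 7: note_off(75): free voice 0 | voices=[- - 67 -]
Op 8: note_on(62): voice 0 is free -> assigned | voices=[62 - 67 -]
Op 9: note_on(77): voice 1 is free -> assigned | voices=[62 77 67 -]
Op 10: note_on(73): voice 3 is free -> assigned | voices=[62 77 67 73]
Op 11: note_on(88): all voices busy, STEAL voice 2 (pitch 67, oldest) -> assign | voices=[62 77 88 73]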